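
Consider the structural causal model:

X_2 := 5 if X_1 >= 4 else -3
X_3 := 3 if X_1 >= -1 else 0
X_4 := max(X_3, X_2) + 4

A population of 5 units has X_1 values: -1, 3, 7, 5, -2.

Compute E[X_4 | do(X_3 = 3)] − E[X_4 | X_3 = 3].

Every unit gets X_3=3 under the intervention. X_4 values become 7, 7, 9, 9, 7; E[X_4|do(X_3=3)] = 7.8.
E[X_4|X_3=3] averages over only the 4 units with X_3=3 (X_1 = -1, 3, 7, 5): X_4 = 7, 7, 9, 9, mean 8.
Difference = 7.8 − 8 = -0.2.

-0.2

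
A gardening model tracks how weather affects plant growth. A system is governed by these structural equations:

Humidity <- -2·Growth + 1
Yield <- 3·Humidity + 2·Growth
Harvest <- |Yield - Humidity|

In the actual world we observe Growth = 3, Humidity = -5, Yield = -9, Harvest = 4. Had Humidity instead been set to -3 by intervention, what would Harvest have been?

Under do(Humidity=-3), the mechanism Humidity <- -2·Growth + 1 is discarded; Humidity is fixed at -3.
Yield = 3·Humidity + 2·Growth  [with Humidity=-3, Growth=3]  = -3
Harvest = |Yield - Humidity|  [with Yield=-3, Humidity=-3]  = 0

0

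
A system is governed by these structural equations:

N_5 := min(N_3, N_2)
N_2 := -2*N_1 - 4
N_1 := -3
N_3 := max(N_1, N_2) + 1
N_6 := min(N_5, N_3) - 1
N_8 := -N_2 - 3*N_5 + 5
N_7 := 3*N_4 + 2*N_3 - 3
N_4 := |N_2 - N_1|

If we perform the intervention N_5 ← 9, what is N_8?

-24

do(N_5=9) replaces the equation N_5 := min(N_3, N_2) with the constant N_5 = 9.
N_2 = -2*N_1 - 4  [with N_1=-3]  = 2
N_8 = -N_2 - 3*N_5 + 5  [with N_2=2, N_5=9]  = -24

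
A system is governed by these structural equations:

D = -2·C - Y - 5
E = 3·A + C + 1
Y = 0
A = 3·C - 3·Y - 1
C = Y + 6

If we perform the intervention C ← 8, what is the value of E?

Under do(C=8), the mechanism C = Y + 6 is discarded; C is fixed at 8.
A = 3·C - 3·Y - 1  [with C=8, Y=0]  = 23
E = 3·A + C + 1  [with A=23, C=8]  = 78

78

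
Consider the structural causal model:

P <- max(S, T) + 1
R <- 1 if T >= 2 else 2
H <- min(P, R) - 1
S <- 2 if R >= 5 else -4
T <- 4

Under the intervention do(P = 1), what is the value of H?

0

Intervening sets P = 1 and removes its equation (P <- max(S, T) + 1).
R = 1 if T >= 2 else 2  [with T=4]  = 1
H = min(P, R) - 1  [with P=1, R=1]  = 0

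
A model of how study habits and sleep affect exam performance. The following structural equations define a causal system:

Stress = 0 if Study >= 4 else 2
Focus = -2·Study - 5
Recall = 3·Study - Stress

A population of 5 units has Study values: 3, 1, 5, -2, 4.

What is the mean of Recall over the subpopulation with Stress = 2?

0

Observing Stress=2 restricts to units where Stress's equation naturally yields 2: Study ∈ {3, 1, -2}. In that subpopulation Recall = 7, 1, -8, mean 0.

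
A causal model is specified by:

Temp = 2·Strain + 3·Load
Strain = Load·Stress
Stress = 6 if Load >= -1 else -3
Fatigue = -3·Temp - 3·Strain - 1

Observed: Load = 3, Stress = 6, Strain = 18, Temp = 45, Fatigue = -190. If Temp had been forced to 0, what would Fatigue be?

-55

Intervening sets Temp = 0 and removes its equation (Temp = 2·Strain + 3·Load).
Stress = 6 if Load >= -1 else -3  [with Load=3]  = 6
Strain = Load·Stress  [with Load=3, Stress=6]  = 18
Fatigue = -3·Temp - 3·Strain - 1  [with Temp=0, Strain=18]  = -55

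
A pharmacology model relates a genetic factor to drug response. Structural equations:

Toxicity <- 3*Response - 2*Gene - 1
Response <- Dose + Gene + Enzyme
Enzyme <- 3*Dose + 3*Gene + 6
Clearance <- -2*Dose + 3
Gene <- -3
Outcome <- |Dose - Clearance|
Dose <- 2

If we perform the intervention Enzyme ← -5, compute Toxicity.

-13

do(Enzyme=-5) replaces the equation Enzyme <- 3*Dose + 3*Gene + 6 with the constant Enzyme = -5.
Response = Dose + Gene + Enzyme  [with Dose=2, Gene=-3, Enzyme=-5]  = -6
Toxicity = 3*Response - 2*Gene - 1  [with Response=-6, Gene=-3]  = -13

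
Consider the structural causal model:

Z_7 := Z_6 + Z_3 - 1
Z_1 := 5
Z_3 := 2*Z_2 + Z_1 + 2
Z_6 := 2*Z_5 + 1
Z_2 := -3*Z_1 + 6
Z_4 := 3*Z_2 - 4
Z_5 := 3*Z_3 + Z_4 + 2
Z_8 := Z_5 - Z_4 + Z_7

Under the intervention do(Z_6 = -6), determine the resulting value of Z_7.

Intervening sets Z_6 = -6 and removes its equation (Z_6 := 2*Z_5 + 1).
Z_2 = -3*Z_1 + 6  [with Z_1=5]  = -9
Z_3 = 2*Z_2 + Z_1 + 2  [with Z_2=-9, Z_1=5]  = -11
Z_7 = Z_6 + Z_3 - 1  [with Z_6=-6, Z_3=-11]  = -18

-18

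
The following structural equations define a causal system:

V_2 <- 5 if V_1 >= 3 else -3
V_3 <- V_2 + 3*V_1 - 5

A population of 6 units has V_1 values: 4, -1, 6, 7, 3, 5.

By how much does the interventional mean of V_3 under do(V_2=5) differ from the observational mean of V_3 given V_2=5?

-3

The intervention sets V_2=5 in all 6 units regardless of V_1. Recomputing V_3 per unit gives 12, -3, 18, 21, 9, 15; average 12.
Conditioning on V_2=5 selects the 5 unit(s) with V_1 ∈ {4, 6, 7, 3, 5}. Their V_3 values: 12, 18, 21, 9, 15. Mean = 15.
Difference = 12 − 15 = -3.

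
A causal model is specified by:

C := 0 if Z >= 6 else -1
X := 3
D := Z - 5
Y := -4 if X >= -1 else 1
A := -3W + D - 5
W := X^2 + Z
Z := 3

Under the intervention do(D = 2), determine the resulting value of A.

Intervening sets D = 2 and removes its equation (D := Z - 5).
W = X^2 + Z  [with X=3, Z=3]  = 12
A = -3W + D - 5  [with W=12, D=2]  = -39

-39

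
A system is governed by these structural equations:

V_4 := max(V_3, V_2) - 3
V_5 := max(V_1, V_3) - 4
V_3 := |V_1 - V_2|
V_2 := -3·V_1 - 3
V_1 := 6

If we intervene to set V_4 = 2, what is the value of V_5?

Intervening sets V_4 = 2 and removes its equation (V_4 := max(V_3, V_2) - 3).
No directed path runs from V_4 to V_5, so V_5 keeps its natural value.
V_2 = -3·V_1 - 3  [with V_1=6]  = -21
V_3 = |V_1 - V_2|  [with V_1=6, V_2=-21]  = 27
V_5 = max(V_1, V_3) - 4  [with V_1=6, V_3=27]  = 23

23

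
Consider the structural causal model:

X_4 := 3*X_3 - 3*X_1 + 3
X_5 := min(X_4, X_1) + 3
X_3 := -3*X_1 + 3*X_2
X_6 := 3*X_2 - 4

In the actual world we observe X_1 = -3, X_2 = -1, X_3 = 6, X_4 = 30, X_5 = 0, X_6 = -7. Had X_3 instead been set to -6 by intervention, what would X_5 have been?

do(X_3=-6) replaces the equation X_3 := -3*X_1 + 3*X_2 with the constant X_3 = -6.
X_4 = 3*X_3 - 3*X_1 + 3  [with X_3=-6, X_1=-3]  = -6
X_5 = min(X_4, X_1) + 3  [with X_4=-6, X_1=-3]  = -3

-3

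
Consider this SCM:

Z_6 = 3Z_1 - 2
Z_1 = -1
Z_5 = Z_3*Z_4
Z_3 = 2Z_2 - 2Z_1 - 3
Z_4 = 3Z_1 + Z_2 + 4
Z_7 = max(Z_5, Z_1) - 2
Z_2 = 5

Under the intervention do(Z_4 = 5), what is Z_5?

45

Intervening sets Z_4 = 5 and removes its equation (Z_4 = 3Z_1 + Z_2 + 4).
Z_3 = 2Z_2 - 2Z_1 - 3  [with Z_2=5, Z_1=-1]  = 9
Z_5 = Z_3*Z_4  [with Z_3=9, Z_4=5]  = 45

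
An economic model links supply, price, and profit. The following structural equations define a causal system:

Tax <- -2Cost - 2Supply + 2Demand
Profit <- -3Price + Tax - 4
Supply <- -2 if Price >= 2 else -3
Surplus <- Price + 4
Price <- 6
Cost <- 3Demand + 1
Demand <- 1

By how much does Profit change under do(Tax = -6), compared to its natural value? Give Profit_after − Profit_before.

-4

The intervention breaks the incoming arrows to Tax: Tax <- -2Cost - 2Supply + 2Demand no longer applies, and Tax = -6.
Profit = -3Price + Tax - 4  [with Price=6, Tax=-6]  = -28
Without intervention: Supply = -2 if Price >= 2 else -3  [with Price=6]  = -2; Cost = 3Demand + 1  [with Demand=1]  = 4; Tax = -2Cost - 2Supply + 2Demand  [with Cost=4, Supply=-2, Demand=1]  = -2; Profit = -3Price + Tax - 4  [with Price=6, Tax=-2]  = -24.
Change = -28 − (-24) = -4.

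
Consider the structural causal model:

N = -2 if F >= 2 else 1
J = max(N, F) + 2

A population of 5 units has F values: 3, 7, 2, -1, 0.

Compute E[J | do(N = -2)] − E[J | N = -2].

-1.8

Every unit gets N=-2 under the intervention. J values become 5, 9, 4, 1, 2; E[J|do(N=-2)] = 4.2.
Observing N=-2 restricts to units where N's equation naturally yields -2: F ∈ {3, 7, 2}. In that subpopulation J = 5, 9, 4, mean 6.
Difference = 4.2 − 6 = -1.8.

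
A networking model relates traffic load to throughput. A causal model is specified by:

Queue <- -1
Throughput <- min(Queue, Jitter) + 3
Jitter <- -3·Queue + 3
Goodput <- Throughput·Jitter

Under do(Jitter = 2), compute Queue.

Under do(Jitter=2), the mechanism Jitter <- -3·Queue + 3 is discarded; Jitter is fixed at 2.
Queue is not downstream of the intervention, so its value is determined by the original equations.

-1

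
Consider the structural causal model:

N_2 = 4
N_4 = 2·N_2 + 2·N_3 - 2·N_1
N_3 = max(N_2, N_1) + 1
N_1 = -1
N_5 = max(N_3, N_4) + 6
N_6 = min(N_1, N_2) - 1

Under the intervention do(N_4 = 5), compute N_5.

Intervening sets N_4 = 5 and removes its equation (N_4 = 2·N_2 + 2·N_3 - 2·N_1).
N_3 = max(N_2, N_1) + 1  [with N_2=4, N_1=-1]  = 5
N_5 = max(N_3, N_4) + 6  [with N_3=5, N_4=5]  = 11

11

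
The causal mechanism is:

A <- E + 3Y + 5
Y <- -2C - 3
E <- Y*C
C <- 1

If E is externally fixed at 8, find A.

The intervention breaks the incoming arrows to E: E <- Y*C no longer applies, and E = 8.
Y = -2C - 3  [with C=1]  = -5
A = E + 3Y + 5  [with E=8, Y=-5]  = -2

-2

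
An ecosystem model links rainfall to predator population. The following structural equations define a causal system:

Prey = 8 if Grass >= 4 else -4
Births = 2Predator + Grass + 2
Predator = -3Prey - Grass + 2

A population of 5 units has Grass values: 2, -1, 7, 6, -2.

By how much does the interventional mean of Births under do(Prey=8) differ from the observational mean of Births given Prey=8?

4.1

Under do(Prey=8), Prey's equation is replaced by Prey=8 for every unit. Per-unit Births: -44, -41, -49, -48, -40. Mean = -44.4.
Conditioning on Prey=8 selects the 2 unit(s) with Grass ∈ {7, 6}. Their Births values: -49, -48. Mean = -48.5.
Difference = -44.4 − (-48.5) = 4.1.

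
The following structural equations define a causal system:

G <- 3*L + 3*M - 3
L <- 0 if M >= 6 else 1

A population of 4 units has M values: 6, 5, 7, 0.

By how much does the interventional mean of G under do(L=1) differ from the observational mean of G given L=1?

6

The intervention sets L=1 in all 4 units regardless of M. Recomputing G per unit gives 18, 15, 21, 0; average 13.5.
Observing L=1 restricts to units where L's equation naturally yields 1: M ∈ {5, 0}. In that subpopulation G = 15, 0, mean 7.5.
Difference = 13.5 − 7.5 = 6.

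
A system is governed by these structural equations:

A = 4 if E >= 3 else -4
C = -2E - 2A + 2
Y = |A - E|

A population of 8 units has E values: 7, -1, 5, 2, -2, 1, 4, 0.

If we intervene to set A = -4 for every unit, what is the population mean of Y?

6

Under do(A=-4), A's equation is replaced by A=-4 for every unit. Per-unit Y: 11, 3, 9, 6, 2, 5, 8, 4. Mean = 6.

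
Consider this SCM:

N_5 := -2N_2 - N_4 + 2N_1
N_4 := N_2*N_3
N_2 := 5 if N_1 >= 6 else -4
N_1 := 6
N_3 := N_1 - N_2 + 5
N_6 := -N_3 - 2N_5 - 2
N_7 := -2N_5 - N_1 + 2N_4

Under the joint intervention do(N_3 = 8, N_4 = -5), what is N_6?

Setting N_3 = 8, N_4 = -5 by intervention discards those variables' equations.
N_2 = 5 if N_1 >= 6 else -4  [with N_1=6]  = 5
N_5 = -2N_2 - N_4 + 2N_1  [with N_2=5, N_4=-5, N_1=6]  = 7
N_6 = -N_3 - 2N_5 - 2  [with N_3=8, N_5=7]  = -24

-24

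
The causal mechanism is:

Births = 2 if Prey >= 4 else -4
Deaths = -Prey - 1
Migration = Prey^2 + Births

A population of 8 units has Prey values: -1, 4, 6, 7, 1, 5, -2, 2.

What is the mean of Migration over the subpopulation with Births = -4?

Conditioning on Births=-4 selects the 4 unit(s) with Prey ∈ {-1, 1, -2, 2}. Their Migration values: -3, -3, 0, 0. Mean = -1.5.

-1.5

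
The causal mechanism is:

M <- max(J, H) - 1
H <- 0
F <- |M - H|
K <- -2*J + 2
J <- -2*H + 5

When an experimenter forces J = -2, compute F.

Under do(J=-2), the mechanism J <- -2*H + 5 is discarded; J is fixed at -2.
M = max(J, H) - 1  [with J=-2, H=0]  = -1
F = |M - H|  [with M=-1, H=0]  = 1

1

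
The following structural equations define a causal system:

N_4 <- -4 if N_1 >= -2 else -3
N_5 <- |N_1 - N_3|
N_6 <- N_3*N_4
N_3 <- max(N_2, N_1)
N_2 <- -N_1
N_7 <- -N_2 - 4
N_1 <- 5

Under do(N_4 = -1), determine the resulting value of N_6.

Under do(N_4=-1), the mechanism N_4 <- -4 if N_1 >= -2 else -3 is discarded; N_4 is fixed at -1.
N_2 = -N_1  [with N_1=5]  = -5
N_3 = max(N_2, N_1)  [with N_2=-5, N_1=5]  = 5
N_6 = N_3*N_4  [with N_3=5, N_4=-1]  = -5

-5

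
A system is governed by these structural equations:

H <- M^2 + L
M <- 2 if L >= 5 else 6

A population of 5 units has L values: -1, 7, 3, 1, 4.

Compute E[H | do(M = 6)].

Every unit gets M=6 under the intervention. H values become 35, 43, 39, 37, 40; E[H|do(M=6)] = 38.8.

38.8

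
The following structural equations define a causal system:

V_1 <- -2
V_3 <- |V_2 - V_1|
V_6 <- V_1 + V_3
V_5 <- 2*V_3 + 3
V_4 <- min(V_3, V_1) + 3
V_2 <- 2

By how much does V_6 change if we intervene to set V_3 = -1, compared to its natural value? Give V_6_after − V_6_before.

The intervention breaks the incoming arrows to V_3: V_3 <- |V_2 - V_1| no longer applies, and V_3 = -1.
V_6 = V_1 + V_3  [with V_1=-2, V_3=-1]  = -3
Without intervention: V_3 = |V_2 - V_1|  [with V_2=2, V_1=-2]  = 4; V_6 = V_1 + V_3  [with V_1=-2, V_3=4]  = 2.
Change = -3 − 2 = -5.

-5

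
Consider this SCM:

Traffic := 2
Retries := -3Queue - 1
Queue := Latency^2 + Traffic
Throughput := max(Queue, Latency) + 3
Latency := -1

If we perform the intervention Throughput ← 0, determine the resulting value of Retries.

The intervention breaks the incoming arrows to Throughput: Throughput := max(Queue, Latency) + 3 no longer applies, and Throughput = 0.
Since Retries is not a descendant of the intervened variable, it is unaffected.
Queue = Latency^2 + Traffic  [with Latency=-1, Traffic=2]  = 3
Retries = -3Queue - 1  [with Queue=3]  = -10

-10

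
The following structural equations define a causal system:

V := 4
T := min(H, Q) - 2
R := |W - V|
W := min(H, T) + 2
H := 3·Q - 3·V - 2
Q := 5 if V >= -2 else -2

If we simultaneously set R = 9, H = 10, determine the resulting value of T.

3

Under do(R = 9, H = 10), each intervened variable's structural equation is replaced by its fixed value.
Q = 5 if V >= -2 else -2  [with V=4]  = 5
T = min(H, Q) - 2  [with H=10, Q=5]  = 3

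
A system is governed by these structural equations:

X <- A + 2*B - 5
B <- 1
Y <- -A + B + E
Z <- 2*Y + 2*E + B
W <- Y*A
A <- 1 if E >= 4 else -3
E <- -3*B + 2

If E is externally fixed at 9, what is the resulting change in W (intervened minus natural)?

18

Under do(E=9), the mechanism E <- -3*B + 2 is discarded; E is fixed at 9.
A = 1 if E >= 4 else -3  [with E=9]  = 1
Y = -A + B + E  [with A=1, B=1, E=9]  = 9
W = Y*A  [with Y=9, A=1]  = 9
Without intervention: E = -3*B + 2  [with B=1]  = -1; A = 1 if E >= 4 else -3  [with E=-1]  = -3; Y = -A + B + E  [with A=-3, B=1, E=-1]  = 3; W = Y*A  [with Y=3, A=-3]  = -9.
Change = 9 − (-9) = 18.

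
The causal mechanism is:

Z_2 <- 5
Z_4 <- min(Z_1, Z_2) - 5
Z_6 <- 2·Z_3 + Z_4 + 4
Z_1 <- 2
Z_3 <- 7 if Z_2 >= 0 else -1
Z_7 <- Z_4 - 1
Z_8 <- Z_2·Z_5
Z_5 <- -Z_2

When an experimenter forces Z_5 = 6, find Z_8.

30

do(Z_5=6) replaces the equation Z_5 <- -Z_2 with the constant Z_5 = 6.
Z_8 = Z_2·Z_5  [with Z_2=5, Z_5=6]  = 30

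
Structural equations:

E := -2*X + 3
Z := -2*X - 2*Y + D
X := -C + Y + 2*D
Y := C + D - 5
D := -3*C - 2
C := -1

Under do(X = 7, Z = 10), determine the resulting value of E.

The joint intervention fixes X = 7, Z = 10, removing each variable's own equation.
E = -2*X + 3  [with X=7]  = -11

-11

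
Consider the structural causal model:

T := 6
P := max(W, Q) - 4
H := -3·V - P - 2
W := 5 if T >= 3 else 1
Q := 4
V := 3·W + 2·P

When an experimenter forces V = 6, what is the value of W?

do(V=6) replaces the equation V := 3·W + 2·P with the constant V = 6.
W is not downstream of the intervention, so its value is determined by the original equations.
W = 5 if T >= 3 else 1  [with T=6]  = 5

5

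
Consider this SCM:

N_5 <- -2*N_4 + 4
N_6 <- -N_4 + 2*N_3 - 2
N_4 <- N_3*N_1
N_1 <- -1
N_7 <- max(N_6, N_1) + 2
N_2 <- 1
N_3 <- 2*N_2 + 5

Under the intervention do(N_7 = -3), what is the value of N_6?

19

Intervening sets N_7 = -3 and removes its equation (N_7 <- max(N_6, N_1) + 2).
Since N_6 is not a descendant of the intervened variable, it is unaffected.
N_3 = 2*N_2 + 5  [with N_2=1]  = 7
N_4 = N_3*N_1  [with N_3=7, N_1=-1]  = -7
N_6 = -N_4 + 2*N_3 - 2  [with N_4=-7, N_3=7]  = 19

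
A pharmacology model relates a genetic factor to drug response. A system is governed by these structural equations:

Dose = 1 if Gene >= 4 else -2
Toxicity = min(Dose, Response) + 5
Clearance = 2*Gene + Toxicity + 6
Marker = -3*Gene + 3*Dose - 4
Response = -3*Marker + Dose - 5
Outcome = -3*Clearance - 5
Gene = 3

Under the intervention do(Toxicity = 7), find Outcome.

Under do(Toxicity=7), the mechanism Toxicity = min(Dose, Response) + 5 is discarded; Toxicity is fixed at 7.
Clearance = 2*Gene + Toxicity + 6  [with Gene=3, Toxicity=7]  = 19
Outcome = -3*Clearance - 5  [with Clearance=19]  = -62

-62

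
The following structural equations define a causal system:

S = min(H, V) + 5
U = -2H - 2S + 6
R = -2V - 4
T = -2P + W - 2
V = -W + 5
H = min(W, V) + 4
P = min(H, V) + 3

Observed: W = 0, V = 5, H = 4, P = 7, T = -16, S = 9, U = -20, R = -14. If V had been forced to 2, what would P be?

5

Under do(V=2), the mechanism V = -W + 5 is discarded; V is fixed at 2.
H = min(W, V) + 4  [with W=0, V=2]  = 4
P = min(H, V) + 3  [with H=4, V=2]  = 5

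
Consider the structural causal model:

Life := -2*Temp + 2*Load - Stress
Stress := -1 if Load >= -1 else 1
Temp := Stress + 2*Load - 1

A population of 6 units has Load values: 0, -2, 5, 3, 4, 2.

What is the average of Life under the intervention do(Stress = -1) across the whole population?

Every unit gets Stress=-1 under the intervention. Life values become 5, 9, -5, -1, -3, 1; E[Life|do(Stress=-1)] = 1.

1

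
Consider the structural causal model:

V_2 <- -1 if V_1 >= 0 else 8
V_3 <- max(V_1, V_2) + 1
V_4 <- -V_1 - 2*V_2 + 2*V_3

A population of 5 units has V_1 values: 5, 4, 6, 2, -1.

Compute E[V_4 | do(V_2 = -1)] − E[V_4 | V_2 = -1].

-1.05

do(V_2=-1) breaks V_2's dependence on V_1. With V_2=-1 fixed, V_4 across the units is 9, 8, 10, 6, 3, mean 7.2.
E[V_4|V_2=-1] averages over only the 4 units with V_2=-1 (V_1 = 5, 4, 6, 2): V_4 = 9, 8, 10, 6, mean 8.25.
Difference = 7.2 − 8.25 = -1.05.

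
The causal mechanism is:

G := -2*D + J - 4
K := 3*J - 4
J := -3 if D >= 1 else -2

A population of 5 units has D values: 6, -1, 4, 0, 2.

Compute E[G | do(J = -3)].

-11.4

Every unit gets J=-3 under the intervention. G values become -19, -5, -15, -7, -11; E[G|do(J=-3)] = -11.4.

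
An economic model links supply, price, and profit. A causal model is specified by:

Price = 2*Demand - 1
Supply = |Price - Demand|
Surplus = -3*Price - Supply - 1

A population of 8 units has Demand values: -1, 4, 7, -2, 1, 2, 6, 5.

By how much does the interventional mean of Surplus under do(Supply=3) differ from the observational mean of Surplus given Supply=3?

-10.5

Under do(Supply=3), Supply's equation is replaced by Supply=3 for every unit. Per-unit Surplus: 5, -25, -43, 11, -7, -13, -37, -31. Mean = -17.5.
E[Surplus|Supply=3] averages over only the 2 units with Supply=3 (Demand = 4, -2): Surplus = -25, 11, mean -7.
Difference = -17.5 − (-7) = -10.5.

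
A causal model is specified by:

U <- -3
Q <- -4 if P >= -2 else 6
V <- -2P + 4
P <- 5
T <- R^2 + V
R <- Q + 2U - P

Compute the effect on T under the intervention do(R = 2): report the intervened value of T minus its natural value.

Under do(R=2), the mechanism R <- Q + 2U - P is discarded; R is fixed at 2.
V = -2P + 4  [with P=5]  = -6
T = R^2 + V  [with R=2, V=-6]  = -2
Without intervention: Q = -4 if P >= -2 else 6  [with P=5]  = -4; R = Q + 2U - P  [with Q=-4, U=-3, P=5]  = -15; V = -2P + 4  [with P=5]  = -6; T = R^2 + V  [with R=-15, V=-6]  = 219.
Change = -2 − 219 = -221.

-221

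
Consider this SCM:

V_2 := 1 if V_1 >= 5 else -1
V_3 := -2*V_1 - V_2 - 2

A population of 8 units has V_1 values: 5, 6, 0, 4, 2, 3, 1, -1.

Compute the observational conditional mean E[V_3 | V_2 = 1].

Conditioning on V_2=1 selects the 2 unit(s) with V_1 ∈ {5, 6}. Their V_3 values: -13, -15. Mean = -14.

-14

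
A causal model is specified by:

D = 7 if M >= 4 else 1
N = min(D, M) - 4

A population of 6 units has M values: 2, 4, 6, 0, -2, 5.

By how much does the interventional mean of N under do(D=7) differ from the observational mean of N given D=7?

The intervention sets D=7 in all 6 units regardless of M. Recomputing N per unit gives -2, 0, 2, -4, -6, 1; average -1.5.
E[N|D=7] averages over only the 3 units with D=7 (M = 4, 6, 5): N = 0, 2, 1, mean 1.
Difference = -1.5 − 1 = -2.5.

-2.5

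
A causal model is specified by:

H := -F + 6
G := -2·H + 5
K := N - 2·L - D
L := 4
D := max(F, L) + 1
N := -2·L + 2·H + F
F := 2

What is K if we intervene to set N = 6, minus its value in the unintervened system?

4

The intervention breaks the incoming arrows to N: N := -2·L + 2·H + F no longer applies, and N = 6.
D = max(F, L) + 1  [with F=2, L=4]  = 5
K = N - 2·L - D  [with N=6, L=4, D=5]  = -7
Without intervention: D = max(F, L) + 1  [with F=2, L=4]  = 5; H = -F + 6  [with F=2]  = 4; N = -2·L + 2·H + F  [with L=4, H=4, F=2]  = 2; K = N - 2·L - D  [with N=2, L=4, D=5]  = -11.
Change = -7 − (-11) = 4.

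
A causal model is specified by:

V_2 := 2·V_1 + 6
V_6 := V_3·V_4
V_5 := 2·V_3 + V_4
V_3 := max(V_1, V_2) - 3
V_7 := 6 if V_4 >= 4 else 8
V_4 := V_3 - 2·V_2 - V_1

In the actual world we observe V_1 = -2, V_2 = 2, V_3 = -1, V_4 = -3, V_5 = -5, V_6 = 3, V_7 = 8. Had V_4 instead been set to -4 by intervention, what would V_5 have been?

-6

Intervening sets V_4 = -4 and removes its equation (V_4 := V_3 - 2·V_2 - V_1).
V_2 = 2·V_1 + 6  [with V_1=-2]  = 2
V_3 = max(V_1, V_2) - 3  [with V_1=-2, V_2=2]  = -1
V_5 = 2·V_3 + V_4  [with V_3=-1, V_4=-4]  = -6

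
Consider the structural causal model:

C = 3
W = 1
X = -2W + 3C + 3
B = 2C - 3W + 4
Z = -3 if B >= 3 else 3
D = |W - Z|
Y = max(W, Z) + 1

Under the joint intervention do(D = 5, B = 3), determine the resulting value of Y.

2

Under do(D = 5, B = 3), each intervened variable's structural equation is replaced by its fixed value.
Z = -3 if B >= 3 else 3  [with B=3]  = -3
Y = max(W, Z) + 1  [with W=1, Z=-3]  = 2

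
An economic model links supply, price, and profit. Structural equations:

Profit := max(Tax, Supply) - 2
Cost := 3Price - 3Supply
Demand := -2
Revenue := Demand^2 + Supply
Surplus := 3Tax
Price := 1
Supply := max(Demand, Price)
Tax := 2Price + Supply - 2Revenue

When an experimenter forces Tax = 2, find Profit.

Intervening sets Tax = 2 and removes its equation (Tax := 2Price + Supply - 2Revenue).
Supply = max(Demand, Price)  [with Demand=-2, Price=1]  = 1
Profit = max(Tax, Supply) - 2  [with Tax=2, Supply=1]  = 0

0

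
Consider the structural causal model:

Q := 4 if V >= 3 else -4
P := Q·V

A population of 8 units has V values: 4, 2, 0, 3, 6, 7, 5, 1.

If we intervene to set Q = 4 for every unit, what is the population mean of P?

Under do(Q=4), Q's equation is replaced by Q=4 for every unit. Per-unit P: 16, 8, 0, 12, 24, 28, 20, 4. Mean = 14.

14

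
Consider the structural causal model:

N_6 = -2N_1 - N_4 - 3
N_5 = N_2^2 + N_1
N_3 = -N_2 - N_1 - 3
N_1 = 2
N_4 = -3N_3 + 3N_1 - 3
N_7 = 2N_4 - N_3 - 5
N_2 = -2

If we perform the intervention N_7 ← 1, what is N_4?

12

Under do(N_7=1), the mechanism N_7 = 2N_4 - N_3 - 5 is discarded; N_7 is fixed at 1.
Since N_4 is not a descendant of the intervened variable, it is unaffected.
N_3 = -N_2 - N_1 - 3  [with N_2=-2, N_1=2]  = -3
N_4 = -3N_3 + 3N_1 - 3  [with N_3=-3, N_1=2]  = 12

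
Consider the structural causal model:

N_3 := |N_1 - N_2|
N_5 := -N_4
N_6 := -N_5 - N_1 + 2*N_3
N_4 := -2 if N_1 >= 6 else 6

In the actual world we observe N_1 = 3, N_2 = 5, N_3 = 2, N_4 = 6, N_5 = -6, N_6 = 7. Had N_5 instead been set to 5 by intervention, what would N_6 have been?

-4

The intervention breaks the incoming arrows to N_5: N_5 := -N_4 no longer applies, and N_5 = 5.
N_3 = |N_1 - N_2|  [with N_1=3, N_2=5]  = 2
N_6 = -N_5 - N_1 + 2*N_3  [with N_5=5, N_1=3, N_3=2]  = -4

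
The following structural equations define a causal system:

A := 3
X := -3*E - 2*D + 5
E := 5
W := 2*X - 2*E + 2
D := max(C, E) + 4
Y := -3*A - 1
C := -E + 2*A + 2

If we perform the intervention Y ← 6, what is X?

-28

The intervention breaks the incoming arrows to Y: Y := -3*A - 1 no longer applies, and Y = 6.
Since X is not a descendant of the intervened variable, it is unaffected.
C = -E + 2*A + 2  [with E=5, A=3]  = 3
D = max(C, E) + 4  [with C=3, E=5]  = 9
X = -3*E - 2*D + 5  [with E=5, D=9]  = -28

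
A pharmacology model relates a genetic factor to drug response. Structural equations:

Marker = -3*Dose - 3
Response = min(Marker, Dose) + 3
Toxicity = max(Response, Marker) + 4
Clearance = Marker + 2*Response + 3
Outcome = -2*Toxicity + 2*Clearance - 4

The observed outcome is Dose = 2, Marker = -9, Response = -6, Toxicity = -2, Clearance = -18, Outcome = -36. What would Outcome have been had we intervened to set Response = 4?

The intervention breaks the incoming arrows to Response: Response = min(Marker, Dose) + 3 no longer applies, and Response = 4.
Marker = -3*Dose - 3  [with Dose=2]  = -9
Toxicity = max(Response, Marker) + 4  [with Response=4, Marker=-9]  = 8
Clearance = Marker + 2*Response + 3  [with Marker=-9, Response=4]  = 2
Outcome = -2*Toxicity + 2*Clearance - 4  [with Toxicity=8, Clearance=2]  = -16

-16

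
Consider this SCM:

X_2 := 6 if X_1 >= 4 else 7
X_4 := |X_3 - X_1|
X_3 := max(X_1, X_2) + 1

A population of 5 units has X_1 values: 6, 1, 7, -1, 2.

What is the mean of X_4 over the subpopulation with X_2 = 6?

1

Observing X_2=6 restricts to units where X_2's equation naturally yields 6: X_1 ∈ {6, 7}. In that subpopulation X_4 = 1, 1, mean 1.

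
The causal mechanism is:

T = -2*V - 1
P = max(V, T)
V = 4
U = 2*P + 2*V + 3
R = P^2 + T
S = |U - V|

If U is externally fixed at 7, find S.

Intervening sets U = 7 and removes its equation (U = 2*P + 2*V + 3).
S = |U - V|  [with U=7, V=4]  = 3

3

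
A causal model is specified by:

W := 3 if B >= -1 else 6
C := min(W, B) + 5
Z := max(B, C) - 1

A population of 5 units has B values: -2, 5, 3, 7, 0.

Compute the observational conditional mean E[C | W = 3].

7.25

E[C|W=3] averages over only the 4 units with W=3 (B = 5, 3, 7, 0): C = 8, 8, 8, 5, mean 7.25.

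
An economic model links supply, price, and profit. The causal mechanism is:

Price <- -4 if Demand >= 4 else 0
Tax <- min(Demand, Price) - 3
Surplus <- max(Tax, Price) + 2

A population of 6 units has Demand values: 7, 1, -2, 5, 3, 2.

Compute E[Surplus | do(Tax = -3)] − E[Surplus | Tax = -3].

-1

The intervention sets Tax=-3 in all 6 units regardless of Demand. Recomputing Surplus per unit gives -1, 2, 2, -1, 2, 2; average 1.
E[Surplus|Tax=-3] averages over only the 3 units with Tax=-3 (Demand = 1, 3, 2): Surplus = 2, 2, 2, mean 2.
Difference = 1 − 2 = -1.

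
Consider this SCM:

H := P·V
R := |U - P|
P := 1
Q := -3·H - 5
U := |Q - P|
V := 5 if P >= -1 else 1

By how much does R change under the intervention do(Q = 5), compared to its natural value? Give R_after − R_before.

-17

Under do(Q=5), the mechanism Q := -3·H - 5 is discarded; Q is fixed at 5.
U = |Q - P|  [with Q=5, P=1]  = 4
R = |U - P|  [with U=4, P=1]  = 3
Without intervention: V = 5 if P >= -1 else 1  [with P=1]  = 5; H = P·V  [with P=1, V=5]  = 5; Q = -3·H - 5  [with H=5]  = -20; U = |Q - P|  [with Q=-20, P=1]  = 21; R = |U - P|  [with U=21, P=1]  = 20.
Change = 3 − 20 = -17.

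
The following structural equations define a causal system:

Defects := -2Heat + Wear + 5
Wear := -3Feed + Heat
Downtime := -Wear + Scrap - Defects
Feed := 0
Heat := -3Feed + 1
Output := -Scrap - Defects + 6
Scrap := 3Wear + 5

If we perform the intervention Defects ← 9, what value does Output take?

-11

Under do(Defects=9), the mechanism Defects := -2Heat + Wear + 5 is discarded; Defects is fixed at 9.
Heat = -3Feed + 1  [with Feed=0]  = 1
Wear = -3Feed + Heat  [with Feed=0, Heat=1]  = 1
Scrap = 3Wear + 5  [with Wear=1]  = 8
Output = -Scrap - Defects + 6  [with Scrap=8, Defects=9]  = -11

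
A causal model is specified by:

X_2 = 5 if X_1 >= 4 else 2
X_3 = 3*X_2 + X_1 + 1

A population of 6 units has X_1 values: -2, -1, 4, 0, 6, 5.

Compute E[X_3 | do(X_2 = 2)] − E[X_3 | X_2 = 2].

3

do(X_2=2) breaks X_2's dependence on X_1. With X_2=2 fixed, X_3 across the units is 5, 6, 11, 7, 13, 12, mean 9.
E[X_3|X_2=2] averages over only the 3 units with X_2=2 (X_1 = -2, -1, 0): X_3 = 5, 6, 7, mean 6.
Difference = 9 − 6 = 3.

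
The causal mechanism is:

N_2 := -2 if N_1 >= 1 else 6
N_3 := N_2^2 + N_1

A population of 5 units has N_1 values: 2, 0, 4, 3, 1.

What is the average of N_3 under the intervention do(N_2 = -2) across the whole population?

The intervention sets N_2=-2 in all 5 units regardless of N_1. Recomputing N_3 per unit gives 6, 4, 8, 7, 5; average 6.

6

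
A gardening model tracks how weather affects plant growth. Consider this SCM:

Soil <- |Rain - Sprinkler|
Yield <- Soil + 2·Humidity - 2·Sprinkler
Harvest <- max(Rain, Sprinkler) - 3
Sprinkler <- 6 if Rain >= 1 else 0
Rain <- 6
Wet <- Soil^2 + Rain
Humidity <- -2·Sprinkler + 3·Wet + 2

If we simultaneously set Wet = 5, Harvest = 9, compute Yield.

The joint intervention fixes Wet = 5, Harvest = 9, removing each variable's own equation.
Sprinkler = 6 if Rain >= 1 else 0  [with Rain=6]  = 6
Soil = |Rain - Sprinkler|  [with Rain=6, Sprinkler=6]  = 0
Humidity = -2·Sprinkler + 3·Wet + 2  [with Sprinkler=6, Wet=5]  = 5
Yield = Soil + 2·Humidity - 2·Sprinkler  [with Soil=0, Humidity=5, Sprinkler=6]  = -2

-2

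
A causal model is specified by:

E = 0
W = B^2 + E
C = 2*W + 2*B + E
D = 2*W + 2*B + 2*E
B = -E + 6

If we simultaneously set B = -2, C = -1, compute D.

The joint intervention fixes B = -2, C = -1, removing each variable's own equation.
W = B^2 + E  [with B=-2, E=0]  = 4
D = 2*W + 2*B + 2*E  [with W=4, B=-2, E=0]  = 4

4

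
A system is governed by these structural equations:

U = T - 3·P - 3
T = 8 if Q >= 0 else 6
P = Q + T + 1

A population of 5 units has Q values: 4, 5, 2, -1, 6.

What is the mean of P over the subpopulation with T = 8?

Conditioning on T=8 selects the 4 unit(s) with Q ∈ {4, 5, 2, 6}. Their P values: 13, 14, 11, 15. Mean = 13.25.

13.25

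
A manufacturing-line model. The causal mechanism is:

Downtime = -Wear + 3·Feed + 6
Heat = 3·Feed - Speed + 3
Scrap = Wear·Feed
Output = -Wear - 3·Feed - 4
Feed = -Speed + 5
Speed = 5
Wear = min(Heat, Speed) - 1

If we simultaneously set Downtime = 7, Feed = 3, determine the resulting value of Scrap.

The joint intervention fixes Downtime = 7, Feed = 3, removing each variable's own equation.
Heat = 3·Feed - Speed + 3  [with Feed=3, Speed=5]  = 7
Wear = min(Heat, Speed) - 1  [with Heat=7, Speed=5]  = 4
Scrap = Wear·Feed  [with Wear=4, Feed=3]  = 12

12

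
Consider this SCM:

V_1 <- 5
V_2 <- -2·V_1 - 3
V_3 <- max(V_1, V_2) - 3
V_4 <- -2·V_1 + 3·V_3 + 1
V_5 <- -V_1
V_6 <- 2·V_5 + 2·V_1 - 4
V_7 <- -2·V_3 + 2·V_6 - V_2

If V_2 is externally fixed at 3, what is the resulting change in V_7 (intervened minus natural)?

-16

Under do(V_2=3), the mechanism V_2 <- -2·V_1 - 3 is discarded; V_2 is fixed at 3.
V_3 = max(V_1, V_2) - 3  [with V_1=5, V_2=3]  = 2
V_5 = -V_1  [with V_1=5]  = -5
V_6 = 2·V_5 + 2·V_1 - 4  [with V_5=-5, V_1=5]  = -4
V_7 = -2·V_3 + 2·V_6 - V_2  [with V_3=2, V_6=-4, V_2=3]  = -15
Without intervention: V_2 = -2·V_1 - 3  [with V_1=5]  = -13; V_3 = max(V_1, V_2) - 3  [with V_1=5, V_2=-13]  = 2; V_5 = -V_1  [with V_1=5]  = -5; V_6 = 2·V_5 + 2·V_1 - 4  [with V_5=-5, V_1=5]  = -4; V_7 = -2·V_3 + 2·V_6 - V_2  [with V_3=2, V_6=-4, V_2=-13]  = 1.
Change = -15 − 1 = -16.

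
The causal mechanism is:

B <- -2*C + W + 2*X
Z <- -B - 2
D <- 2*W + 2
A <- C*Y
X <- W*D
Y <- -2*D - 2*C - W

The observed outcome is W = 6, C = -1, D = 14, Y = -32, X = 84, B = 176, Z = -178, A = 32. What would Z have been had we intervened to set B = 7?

-9

Intervening sets B = 7 and removes its equation (B <- -2*C + W + 2*X).
Z = -B - 2  [with B=7]  = -9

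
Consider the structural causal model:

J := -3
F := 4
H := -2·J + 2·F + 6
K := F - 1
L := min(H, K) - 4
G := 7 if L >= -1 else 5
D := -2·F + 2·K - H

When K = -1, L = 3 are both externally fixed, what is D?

-30

Under do(K = -1, L = 3), each intervened variable's structural equation is replaced by its fixed value.
H = -2·J + 2·F + 6  [with J=-3, F=4]  = 20
D = -2·F + 2·K - H  [with F=4, K=-1, H=20]  = -30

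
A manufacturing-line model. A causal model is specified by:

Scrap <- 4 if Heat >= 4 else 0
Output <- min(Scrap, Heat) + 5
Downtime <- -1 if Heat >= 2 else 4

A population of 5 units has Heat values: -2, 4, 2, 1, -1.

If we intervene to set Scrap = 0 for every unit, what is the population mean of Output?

The intervention sets Scrap=0 in all 5 units regardless of Heat. Recomputing Output per unit gives 3, 5, 5, 5, 4; average 4.4.

4.4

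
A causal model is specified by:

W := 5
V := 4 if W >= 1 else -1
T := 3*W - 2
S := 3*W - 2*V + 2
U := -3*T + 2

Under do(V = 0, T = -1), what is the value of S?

17

Setting V = 0, T = -1 by intervention discards those variables' equations.
S = 3*W - 2*V + 2  [with W=5, V=0]  = 17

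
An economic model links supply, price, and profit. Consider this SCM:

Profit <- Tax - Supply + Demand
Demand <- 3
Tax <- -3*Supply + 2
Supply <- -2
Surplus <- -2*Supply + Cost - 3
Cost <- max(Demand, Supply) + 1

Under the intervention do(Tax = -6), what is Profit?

Intervening sets Tax = -6 and removes its equation (Tax <- -3*Supply + 2).
Profit = Tax - Supply + Demand  [with Tax=-6, Supply=-2, Demand=3]  = -1

-1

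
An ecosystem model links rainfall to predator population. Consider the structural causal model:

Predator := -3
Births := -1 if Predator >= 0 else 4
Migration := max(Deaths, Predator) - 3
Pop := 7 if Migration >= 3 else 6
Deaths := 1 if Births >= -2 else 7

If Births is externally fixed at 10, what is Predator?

Under do(Births=10), the mechanism Births := -1 if Predator >= 0 else 4 is discarded; Births is fixed at 10.
Predator is not downstream of the intervention, so its value is determined by the original equations.

-3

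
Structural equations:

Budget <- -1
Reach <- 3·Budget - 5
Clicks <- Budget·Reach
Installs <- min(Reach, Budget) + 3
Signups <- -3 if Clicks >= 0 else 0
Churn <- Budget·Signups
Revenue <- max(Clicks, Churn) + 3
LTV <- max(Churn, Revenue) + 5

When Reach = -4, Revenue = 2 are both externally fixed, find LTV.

Under do(Reach = -4, Revenue = 2), each intervened variable's structural equation is replaced by its fixed value.
Clicks = Budget·Reach  [with Budget=-1, Reach=-4]  = 4
Signups = -3 if Clicks >= 0 else 0  [with Clicks=4]  = -3
Churn = Budget·Signups  [with Budget=-1, Signups=-3]  = 3
LTV = max(Churn, Revenue) + 5  [with Churn=3, Revenue=2]  = 8

8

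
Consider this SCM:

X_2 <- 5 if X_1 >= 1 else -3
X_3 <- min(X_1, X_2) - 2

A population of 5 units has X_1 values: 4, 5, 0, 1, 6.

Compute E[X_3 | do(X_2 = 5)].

Every unit gets X_2=5 under the intervention. X_3 values become 2, 3, -2, -1, 3; E[X_3|do(X_2=5)] = 1.

1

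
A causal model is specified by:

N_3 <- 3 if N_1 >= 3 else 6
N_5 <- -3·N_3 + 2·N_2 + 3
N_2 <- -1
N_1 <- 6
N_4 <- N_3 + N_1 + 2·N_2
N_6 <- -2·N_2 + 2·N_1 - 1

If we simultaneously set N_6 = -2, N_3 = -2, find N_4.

2

Under do(N_6 = -2, N_3 = -2), each intervened variable's structural equation is replaced by its fixed value.
N_4 = N_3 + N_1 + 2·N_2  [with N_3=-2, N_1=6, N_2=-1]  = 2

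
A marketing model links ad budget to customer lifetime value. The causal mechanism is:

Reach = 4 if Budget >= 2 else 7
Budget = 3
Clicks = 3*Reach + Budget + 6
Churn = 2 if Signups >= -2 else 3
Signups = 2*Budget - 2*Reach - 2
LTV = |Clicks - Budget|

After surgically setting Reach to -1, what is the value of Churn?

2

do(Reach=-1) replaces the equation Reach = 4 if Budget >= 2 else 7 with the constant Reach = -1.
Signups = 2*Budget - 2*Reach - 2  [with Budget=3, Reach=-1]  = 6
Churn = 2 if Signups >= -2 else 3  [with Signups=6]  = 2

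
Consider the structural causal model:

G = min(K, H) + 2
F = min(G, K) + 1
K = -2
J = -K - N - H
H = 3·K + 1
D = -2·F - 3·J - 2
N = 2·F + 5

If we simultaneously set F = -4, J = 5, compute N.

Setting F = -4, J = 5 by intervention discards those variables' equations.
N = 2·F + 5  [with F=-4]  = -3

-3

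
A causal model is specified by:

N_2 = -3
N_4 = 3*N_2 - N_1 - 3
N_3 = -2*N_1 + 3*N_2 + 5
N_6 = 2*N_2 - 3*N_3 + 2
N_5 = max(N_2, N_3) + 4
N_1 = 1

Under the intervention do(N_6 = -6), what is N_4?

-13

do(N_6=-6) replaces the equation N_6 = 2*N_2 - 3*N_3 + 2 with the constant N_6 = -6.
No directed path runs from N_6 to N_4, so N_4 keeps its natural value.
N_4 = 3*N_2 - N_1 - 3  [with N_2=-3, N_1=1]  = -13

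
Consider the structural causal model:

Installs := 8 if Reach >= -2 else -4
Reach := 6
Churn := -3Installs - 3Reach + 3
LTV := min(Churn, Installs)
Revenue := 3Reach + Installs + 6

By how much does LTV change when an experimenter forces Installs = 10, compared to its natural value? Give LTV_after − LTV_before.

-6

do(Installs=10) replaces the equation Installs := 8 if Reach >= -2 else -4 with the constant Installs = 10.
Churn = -3Installs - 3Reach + 3  [with Installs=10, Reach=6]  = -45
LTV = min(Churn, Installs)  [with Churn=-45, Installs=10]  = -45
Without intervention: Installs = 8 if Reach >= -2 else -4  [with Reach=6]  = 8; Churn = -3Installs - 3Reach + 3  [with Installs=8, Reach=6]  = -39; LTV = min(Churn, Installs)  [with Churn=-39, Installs=8]  = -39.
Change = -45 − (-39) = -6.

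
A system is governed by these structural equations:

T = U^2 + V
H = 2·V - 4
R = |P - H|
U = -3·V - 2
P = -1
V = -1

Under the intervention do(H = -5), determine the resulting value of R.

4

The intervention breaks the incoming arrows to H: H = 2·V - 4 no longer applies, and H = -5.
R = |P - H|  [with P=-1, H=-5]  = 4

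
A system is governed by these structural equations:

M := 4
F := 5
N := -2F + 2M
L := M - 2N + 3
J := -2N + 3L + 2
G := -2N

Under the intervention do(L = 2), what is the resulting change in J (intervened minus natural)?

-27

Intervening sets L = 2 and removes its equation (L := M - 2N + 3).
N = -2F + 2M  [with F=5, M=4]  = -2
J = -2N + 3L + 2  [with N=-2, L=2]  = 12
Without intervention: N = -2F + 2M  [with F=5, M=4]  = -2; L = M - 2N + 3  [with M=4, N=-2]  = 11; J = -2N + 3L + 2  [with N=-2, L=11]  = 39.
Change = 12 − 39 = -27.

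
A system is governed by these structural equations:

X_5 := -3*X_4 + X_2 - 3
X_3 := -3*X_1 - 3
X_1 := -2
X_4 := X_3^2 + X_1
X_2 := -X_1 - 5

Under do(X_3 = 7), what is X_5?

-147

do(X_3=7) replaces the equation X_3 := -3*X_1 - 3 with the constant X_3 = 7.
X_2 = -X_1 - 5  [with X_1=-2]  = -3
X_4 = X_3^2 + X_1  [with X_3=7, X_1=-2]  = 47
X_5 = -3*X_4 + X_2 - 3  [with X_4=47, X_2=-3]  = -147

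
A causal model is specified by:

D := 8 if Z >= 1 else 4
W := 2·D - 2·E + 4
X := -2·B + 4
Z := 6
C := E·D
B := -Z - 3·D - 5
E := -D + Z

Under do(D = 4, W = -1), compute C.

Setting D = 4, W = -1 by intervention discards those variables' equations.
E = -D + Z  [with D=4, Z=6]  = 2
C = E·D  [with E=2, D=4]  = 8

8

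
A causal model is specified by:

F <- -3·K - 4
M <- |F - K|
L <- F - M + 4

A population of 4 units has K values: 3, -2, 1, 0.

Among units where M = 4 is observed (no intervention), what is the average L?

-1

Conditioning on M=4 selects the 2 unit(s) with K ∈ {-2, 0}. Their L values: 2, -4. Mean = -1.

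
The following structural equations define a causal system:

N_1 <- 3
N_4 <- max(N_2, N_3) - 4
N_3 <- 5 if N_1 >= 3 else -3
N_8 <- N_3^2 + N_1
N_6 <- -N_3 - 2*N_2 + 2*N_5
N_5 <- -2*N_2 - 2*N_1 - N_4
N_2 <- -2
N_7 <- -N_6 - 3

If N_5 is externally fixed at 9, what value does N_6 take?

The intervention breaks the incoming arrows to N_5: N_5 <- -2*N_2 - 2*N_1 - N_4 no longer applies, and N_5 = 9.
N_3 = 5 if N_1 >= 3 else -3  [with N_1=3]  = 5
N_6 = -N_3 - 2*N_2 + 2*N_5  [with N_3=5, N_2=-2, N_5=9]  = 17

17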